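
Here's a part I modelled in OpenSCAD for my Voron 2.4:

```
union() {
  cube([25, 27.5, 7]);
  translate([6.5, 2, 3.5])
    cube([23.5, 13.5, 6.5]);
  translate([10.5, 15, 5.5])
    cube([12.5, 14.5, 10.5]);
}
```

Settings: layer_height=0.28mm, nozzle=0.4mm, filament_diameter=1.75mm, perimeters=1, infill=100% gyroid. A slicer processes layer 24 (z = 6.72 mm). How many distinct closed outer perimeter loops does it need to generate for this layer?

At z = 6.72 mm: the cube (footprint 25×27.5) is included at this height; the cube at (6.5, 2) is present — its section is the full 23.5×13.5 rectangle; the cube at (10.5, 15) is present — its section is the full 12.5×14.5 rectangle; Taking the union: the regions partially overlap (shared area 406.00 mm²), so overlapping operands fuse into one piece — 1 connected region. The result has 1 disconnected region.

1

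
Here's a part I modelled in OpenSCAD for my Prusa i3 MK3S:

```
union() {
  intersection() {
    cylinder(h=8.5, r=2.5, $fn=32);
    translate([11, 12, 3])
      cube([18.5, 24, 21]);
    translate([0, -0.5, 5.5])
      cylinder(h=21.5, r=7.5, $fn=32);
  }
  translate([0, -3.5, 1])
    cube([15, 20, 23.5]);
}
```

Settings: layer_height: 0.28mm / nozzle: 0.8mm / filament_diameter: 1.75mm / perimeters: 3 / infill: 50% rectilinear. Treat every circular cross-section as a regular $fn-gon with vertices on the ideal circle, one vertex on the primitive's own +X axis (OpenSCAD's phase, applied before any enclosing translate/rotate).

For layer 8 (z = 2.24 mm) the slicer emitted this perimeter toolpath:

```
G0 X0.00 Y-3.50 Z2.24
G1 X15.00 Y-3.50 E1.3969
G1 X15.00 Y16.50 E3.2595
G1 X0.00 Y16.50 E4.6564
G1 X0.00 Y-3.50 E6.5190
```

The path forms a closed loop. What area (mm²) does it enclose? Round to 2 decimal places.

Apply the shoelace formula to the sequence of (X, Y) vertices; enclosed area = 300.00 mm².

300.00 mm²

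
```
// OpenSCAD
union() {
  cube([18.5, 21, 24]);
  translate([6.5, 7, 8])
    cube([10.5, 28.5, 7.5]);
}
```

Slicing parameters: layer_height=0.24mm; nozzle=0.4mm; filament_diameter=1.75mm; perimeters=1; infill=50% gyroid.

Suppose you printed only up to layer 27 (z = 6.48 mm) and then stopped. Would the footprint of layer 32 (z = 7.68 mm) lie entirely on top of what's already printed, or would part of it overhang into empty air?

entirely on top

Compare the two slices. At z = 6.48: the cube is present — its section is the full 18.5×21 rectangle (area 388.50 mm²); the cube at (6.5, 7) does not reach this height (z outside [8, 15.5]); Taking the union: only the 18.5×21 cube is present, so the union is just that shape — area = 388.50 mm². At z = 7.68: the 18.5×21 cube contributes its full rectangle (area 388.50 mm²); the cube at (6.5, 7) does not reach this height (z outside [8, 15.5]); Taking the union: only the 18.5×21 cube is present, so the union is just that shape — area = 388.50 mm². Checking containment: the cross-section at z = 7.68 is a subset of the cross-section at z = 6.48.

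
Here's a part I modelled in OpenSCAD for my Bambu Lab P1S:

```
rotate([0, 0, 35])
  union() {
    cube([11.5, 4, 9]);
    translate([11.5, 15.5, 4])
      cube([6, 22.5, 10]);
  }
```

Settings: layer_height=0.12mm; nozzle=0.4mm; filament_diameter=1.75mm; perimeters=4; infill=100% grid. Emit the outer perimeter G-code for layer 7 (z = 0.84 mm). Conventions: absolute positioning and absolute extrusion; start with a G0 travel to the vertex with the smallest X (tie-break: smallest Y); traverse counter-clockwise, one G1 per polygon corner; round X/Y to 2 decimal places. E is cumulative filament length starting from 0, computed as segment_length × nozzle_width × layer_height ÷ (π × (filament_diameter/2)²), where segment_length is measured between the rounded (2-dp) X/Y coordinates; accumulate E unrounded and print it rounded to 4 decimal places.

G0 X-2.29 Y3.28 Z0.84
G1 X0.00 Y0.00 E0.0798
G1 X9.42 Y6.60 E0.3094
G1 X7.13 Y9.87 E0.3890
G1 X-2.29 Y3.28 E0.6185

At z = 0.84 mm: the cube is present — its section is the full 11.5×4 rectangle; the cube at (11.5, 15.5) is not intersected at this z (z outside [4, 14]); Combining (union): only the 11.5×4 cube is present, so the union is just that shape — 1 connected region; (whole slice rotated 35° about Z — lengths, areas and connectivity unchanged). The outline is a single polygon with 4 vertices. Extrusion per mm of travel: 0.4 × 0.12 / (π × 0.875²) = 0.019956. Accumulating E over each segment gives final E = 0.6185.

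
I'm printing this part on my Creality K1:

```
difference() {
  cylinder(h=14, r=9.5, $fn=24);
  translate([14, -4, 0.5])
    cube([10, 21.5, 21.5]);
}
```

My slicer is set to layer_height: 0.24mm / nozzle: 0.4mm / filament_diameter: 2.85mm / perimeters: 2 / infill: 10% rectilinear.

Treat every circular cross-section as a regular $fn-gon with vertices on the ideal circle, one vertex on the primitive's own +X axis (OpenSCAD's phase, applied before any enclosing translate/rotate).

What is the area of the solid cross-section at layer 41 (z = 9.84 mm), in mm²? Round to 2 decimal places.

At z = 9.84 mm: the cylinder: section is a regular 24-gon, circumradius r=9.5 (area = (24/2)·9.500²·sin(360°/24) = 280.30 mm²); the 10×21.5 cube at (14, -4) contributes its full rectangle (area 215.00 mm²); Taking the first minus the rest: starting from the r=9.5 cylinder (280.30 mm²), the 10×21.5 cube at (14, -4) misses the remaining region (no effect) — area = 280.30 mm². Overall, the cross-section is a single solid region. Net area = 280.30 mm².

280.30 mm²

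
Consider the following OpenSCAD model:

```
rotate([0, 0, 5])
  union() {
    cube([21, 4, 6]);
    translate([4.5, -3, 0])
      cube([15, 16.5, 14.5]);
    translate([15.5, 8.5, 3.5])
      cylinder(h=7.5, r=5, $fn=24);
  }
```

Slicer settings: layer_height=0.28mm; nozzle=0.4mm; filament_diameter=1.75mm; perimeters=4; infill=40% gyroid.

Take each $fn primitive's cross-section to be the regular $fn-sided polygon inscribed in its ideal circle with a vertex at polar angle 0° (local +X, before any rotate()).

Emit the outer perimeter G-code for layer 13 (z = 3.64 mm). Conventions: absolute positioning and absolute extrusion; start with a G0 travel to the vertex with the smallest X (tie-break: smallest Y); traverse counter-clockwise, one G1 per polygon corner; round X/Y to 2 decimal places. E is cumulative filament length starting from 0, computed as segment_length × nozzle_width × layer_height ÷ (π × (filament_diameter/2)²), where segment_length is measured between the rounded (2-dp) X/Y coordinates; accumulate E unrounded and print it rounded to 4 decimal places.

G0 X-0.35 Y3.98 Z3.64
G1 X0.00 Y0.00 E0.1860
G1 X4.48 Y0.39 E0.3954
G1 X4.74 Y-2.60 E0.5352
G1 X19.69 Y-1.29 E1.2340
G1 X19.43 Y1.70 E1.3737
G1 X20.92 Y1.83 E1.4434
G1 X20.57 Y5.82 E1.6299
G1 X19.08 Y5.68 E1.6996
G1 X18.94 Y7.25 E1.7730
G1 X19.23 Y7.71 E1.7983
G1 X19.62 Y8.95 E1.8588
G1 X19.68 Y10.25 E1.9194
G1 X19.40 Y11.53 E1.9804
G1 X18.80 Y12.69 E2.0412
G1 X18.43 Y13.09 E2.0666
G1 X18.25 Y15.15 E2.1629
G1 X3.31 Y13.84 E2.8612
G1 X4.13 Y4.38 E3.3034
G1 X-0.35 Y3.98 E3.5128

At z = 3.64 mm: the 21×4 cube contributes its full rectangle; the cube at (4.5, -3) is present — its section is the full 15×16.5 rectangle; the cylinder at (15.5, 8.5): section is a regular 24-gon, circumradius r=5; Merging all regions: the regions partially overlap (shared area 133.74 mm²), so overlapping operands fuse into one piece — 1 connected region; (rotated 5° about Z; rotation is an isometry so areas/perimeters/island counts are preserved). The outline is a single polygon with 19 vertices. Extrusion per mm of travel: 0.4 × 0.28 / (π × 0.875²) = 0.046564. Accumulating E over each segment gives final E = 3.5128.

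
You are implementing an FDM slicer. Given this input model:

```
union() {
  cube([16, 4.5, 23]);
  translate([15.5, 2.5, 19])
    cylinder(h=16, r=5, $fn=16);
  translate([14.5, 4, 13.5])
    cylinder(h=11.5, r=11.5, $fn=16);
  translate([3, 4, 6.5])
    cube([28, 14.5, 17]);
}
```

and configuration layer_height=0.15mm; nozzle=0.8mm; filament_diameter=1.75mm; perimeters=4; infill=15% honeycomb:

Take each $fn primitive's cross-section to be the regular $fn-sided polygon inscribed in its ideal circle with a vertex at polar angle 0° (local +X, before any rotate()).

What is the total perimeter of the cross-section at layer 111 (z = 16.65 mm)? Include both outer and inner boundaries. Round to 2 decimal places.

At z = 16.65 mm: the cube (footprint 16×4.5) is included at this height (perimeter 41.00 mm); the cylinder at (15.5, 2.5) is absent (z outside [19, 35]); the r=11.5 cylinder at (14.5, 4) gives a regular 16-gon of circumradius 11.5 (constant along its height) (perimeter = 2·16·11.500·sin(180°/16) = 71.79 mm); the cube at (3, 4) (footprint 28×14.5) is included at this height (perimeter 85.00 mm); Merging all regions: the regions partially overlap (shared area 259.35 mm²), so the edge portions inside another operand are dropped and the merged outline is re-measured after clipping — boundary = 104.61 mm. Overall, the cross-section is a single solid region. Total boundary length (outer) = 104.61 mm.

104.61 mm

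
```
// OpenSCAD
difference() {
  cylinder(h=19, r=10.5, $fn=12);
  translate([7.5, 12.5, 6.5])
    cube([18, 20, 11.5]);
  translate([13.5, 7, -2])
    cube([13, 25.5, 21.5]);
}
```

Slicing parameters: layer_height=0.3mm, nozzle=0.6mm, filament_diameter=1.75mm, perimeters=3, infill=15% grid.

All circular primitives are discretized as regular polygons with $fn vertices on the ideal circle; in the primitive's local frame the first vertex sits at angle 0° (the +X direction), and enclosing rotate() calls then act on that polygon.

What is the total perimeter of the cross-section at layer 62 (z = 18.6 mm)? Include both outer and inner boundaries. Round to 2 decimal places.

At z = 18.6 mm: the r=10.5 cylinder gives a regular 12-gon of circumradius 10.5 (constant along its height) (perimeter = 2·12·10.500·sin(180°/12) = 65.22 mm); the cube at (7.5, 12.5) is absent (z outside [6.5, 18]); the cube at (13.5, 7) is present — its section is the full 13×25.5 rectangle (perimeter 77.00 mm); Taking the first minus the rest: starting from the r=10.5 cylinder, the 13×25.5 cube at (13.5, 7) misses the remaining region (no effect) — boundary = 65.22 mm. Overall, the cross-section is a single solid region. Total boundary length (outer) = 65.22 mm.

65.22 mm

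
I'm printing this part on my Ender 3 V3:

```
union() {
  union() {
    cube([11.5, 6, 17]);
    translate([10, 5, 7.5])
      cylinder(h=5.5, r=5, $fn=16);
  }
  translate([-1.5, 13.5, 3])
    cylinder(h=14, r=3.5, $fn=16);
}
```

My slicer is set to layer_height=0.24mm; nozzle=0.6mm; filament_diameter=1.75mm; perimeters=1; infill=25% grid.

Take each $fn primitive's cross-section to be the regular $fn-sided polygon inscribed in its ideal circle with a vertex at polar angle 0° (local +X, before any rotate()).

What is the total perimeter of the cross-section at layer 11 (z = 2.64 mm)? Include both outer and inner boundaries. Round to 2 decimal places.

35.00 mm

At z = 2.64 mm: the cube is present — its section is the full 11.5×6 rectangle (perimeter 35.00 mm); the cylinder at (10, 5) does not reach this height (z outside [7.5, 13]); Taking the union: only the 11.5×6 cube is present, so the union is just that shape — boundary = 35.00 mm; the cylinder at (-1.5, 13.5) is absent (z outside [3, 17]); Merging all regions: only that combined region is present, so the union is just that shape — boundary = 35.00 mm. Overall, the cross-section is a single solid region. Total boundary length (outer) = 35.00 mm.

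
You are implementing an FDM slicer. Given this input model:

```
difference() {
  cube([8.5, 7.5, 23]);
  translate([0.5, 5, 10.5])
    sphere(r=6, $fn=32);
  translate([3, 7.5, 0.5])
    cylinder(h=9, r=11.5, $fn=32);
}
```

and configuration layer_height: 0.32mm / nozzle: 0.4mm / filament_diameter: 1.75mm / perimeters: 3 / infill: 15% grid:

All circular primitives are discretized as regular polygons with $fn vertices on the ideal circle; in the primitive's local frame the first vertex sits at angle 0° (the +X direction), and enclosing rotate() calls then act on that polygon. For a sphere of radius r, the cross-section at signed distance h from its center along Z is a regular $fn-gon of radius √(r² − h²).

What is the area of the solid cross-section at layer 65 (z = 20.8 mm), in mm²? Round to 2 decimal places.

63.75 mm²

At z = 20.8 mm: the cube is present — its section is the full 8.5×7.5 rectangle (area 63.75 mm²); the sphere at (0.5, 5) is not intersected at this z (|z−center|=10.300 > r=6); the cylinder at (3, 7.5) does not reach this height (z outside [0.5, 9.5]); Subtracting the remaining from the first: none of the subtracted shapes is present at this height, so the 8.5×7.5 cube is unchanged — area = 63.75 mm². Overall, the cross-section is a single solid region. Net area = 63.75 mm².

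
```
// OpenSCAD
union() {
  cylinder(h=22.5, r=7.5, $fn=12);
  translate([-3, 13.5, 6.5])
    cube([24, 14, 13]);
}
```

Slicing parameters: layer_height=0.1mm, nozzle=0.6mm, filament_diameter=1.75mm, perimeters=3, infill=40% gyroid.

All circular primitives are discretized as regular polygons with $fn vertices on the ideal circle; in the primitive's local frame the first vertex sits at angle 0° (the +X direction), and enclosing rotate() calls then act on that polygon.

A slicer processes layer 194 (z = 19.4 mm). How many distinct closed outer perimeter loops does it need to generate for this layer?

2

At z = 19.4 mm: the cylinder: section is a regular 12-gon, circumradius r=7.5; the cube at (-3, 13.5) is present — its section is the full 24×14 rectangle; Combining (union): the 2 present regions are separate (no shared area or edge), so areas and boundary lengths simply add and each stays a separate island — 2 connected regions. The result has 2 disconnected regions.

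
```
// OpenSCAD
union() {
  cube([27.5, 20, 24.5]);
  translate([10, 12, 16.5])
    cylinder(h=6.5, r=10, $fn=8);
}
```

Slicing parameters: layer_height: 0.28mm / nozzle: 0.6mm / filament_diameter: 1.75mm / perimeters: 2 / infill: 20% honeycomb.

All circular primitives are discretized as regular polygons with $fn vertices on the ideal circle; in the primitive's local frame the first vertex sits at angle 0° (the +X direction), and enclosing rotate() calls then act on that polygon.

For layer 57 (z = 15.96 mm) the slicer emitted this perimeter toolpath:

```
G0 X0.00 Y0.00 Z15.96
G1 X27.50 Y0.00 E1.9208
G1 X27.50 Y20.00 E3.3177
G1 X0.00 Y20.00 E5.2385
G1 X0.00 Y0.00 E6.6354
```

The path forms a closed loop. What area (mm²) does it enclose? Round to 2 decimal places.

Apply the shoelace formula to the sequence of (X, Y) vertices; enclosed area = 550.00 mm².

550.00 mm²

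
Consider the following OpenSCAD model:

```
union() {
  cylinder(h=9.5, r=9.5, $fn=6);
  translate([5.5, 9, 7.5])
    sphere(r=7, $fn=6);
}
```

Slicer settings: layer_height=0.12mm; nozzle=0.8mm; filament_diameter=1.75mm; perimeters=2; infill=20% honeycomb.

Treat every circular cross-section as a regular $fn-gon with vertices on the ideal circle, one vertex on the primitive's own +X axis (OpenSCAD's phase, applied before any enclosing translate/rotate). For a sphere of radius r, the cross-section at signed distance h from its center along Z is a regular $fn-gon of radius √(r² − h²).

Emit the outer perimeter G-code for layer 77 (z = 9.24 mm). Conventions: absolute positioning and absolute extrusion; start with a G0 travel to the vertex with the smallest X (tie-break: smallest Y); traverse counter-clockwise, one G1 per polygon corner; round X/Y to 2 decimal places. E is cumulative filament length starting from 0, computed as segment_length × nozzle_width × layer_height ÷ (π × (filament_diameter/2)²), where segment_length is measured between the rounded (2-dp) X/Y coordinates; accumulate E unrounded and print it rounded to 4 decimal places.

At z = 9.24 mm: the r=9.5 cylinder contributes a regular 6-gon of circumradius 9.5; the sphere at (5.5, 9): section is a regular 6-gon, circumradius = √(r²−h²) = √(7²−1.74²) = 6.780; Combining (union): the regions partially overlap (shared area 28.47 mm²), so overlapping operands fuse into one piece — 1 connected region. The outline is a single polygon with 12 vertices. Extrusion per mm of travel: 0.8 × 0.12 / (π × 0.875²) = 0.039912. Accumulating E over each segment gives final E = 2.9834.

G0 X-9.50 Y0.00 Z9.24
G1 X-4.75 Y-8.23 E0.3793
G1 X4.75 Y-8.23 E0.7584
G1 X9.50 Y0.00 E1.1377
G1 X7.69 Y3.13 E1.2820
G1 X8.89 Y3.13 E1.3299
G1 X12.28 Y9.00 E1.6004
G1 X8.89 Y14.87 E1.8710
G1 X2.11 Y14.87 E2.1416
G1 X-1.28 Y9.00 E2.4121
G1 X-0.83 Y8.23 E2.4477
G1 X-4.75 Y8.23 E2.6042
G1 X-9.50 Y0.00 E2.9834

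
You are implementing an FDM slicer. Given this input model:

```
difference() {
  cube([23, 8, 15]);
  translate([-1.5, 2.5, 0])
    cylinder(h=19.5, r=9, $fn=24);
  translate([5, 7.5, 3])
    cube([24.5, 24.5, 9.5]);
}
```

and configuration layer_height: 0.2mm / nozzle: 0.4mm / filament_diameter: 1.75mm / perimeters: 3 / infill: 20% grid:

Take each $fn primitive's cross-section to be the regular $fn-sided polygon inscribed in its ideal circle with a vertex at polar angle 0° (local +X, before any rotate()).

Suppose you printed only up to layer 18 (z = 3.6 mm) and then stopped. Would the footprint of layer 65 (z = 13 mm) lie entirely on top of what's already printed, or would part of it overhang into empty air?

Compare the two slices. At z = 3.6: the 23×8 cube contributes its full rectangle (area 184.00 mm²); the cylinder at (-1.5, 2.5): section is a regular 24-gon, circumradius r=9 (area = (24/2)·9.000²·sin(360°/24) = 251.57 mm²); the 24.5×24.5 cube at (5, 7.5) contributes its full rectangle (area 600.25 mm²); Taking the first minus the rest: starting from the 23×8 cube (184.00 mm²), the r=9 cylinder at (-1.5, 2.5) partially overlaps it — only the 56.00 mm² overlap (of its 251.57 mm²) is removed, clipping the outline; the 24.5×24.5 cube at (5, 7.5) partially overlaps it — only the 8.64 mm² overlap (of its 600.25 mm²) is removed, clipping the outline — area = 119.36 mm². At z = 13: the cube is present — its section is the full 23×8 rectangle (area 184.00 mm²); the cylinder at (-1.5, 2.5): section is a regular 24-gon, circumradius r=9 (area = (24/2)·9.000²·sin(360°/24) = 251.57 mm²); the cube at (5, 7.5) is not intersected at this z (z outside [3, 12.5]); After the difference (first − rest): starting from the 23×8 cube (184.00 mm²), the r=9 cylinder at (-1.5, 2.5) partially overlaps it — only the 56.00 mm² overlap (of its 251.57 mm²) is removed, clipping the outline — area = 128.00 mm². Checking containment: at z = 13 the cross-section extends beyond the z = 3.6 cross-section by about 8.64 mm².

part overhangs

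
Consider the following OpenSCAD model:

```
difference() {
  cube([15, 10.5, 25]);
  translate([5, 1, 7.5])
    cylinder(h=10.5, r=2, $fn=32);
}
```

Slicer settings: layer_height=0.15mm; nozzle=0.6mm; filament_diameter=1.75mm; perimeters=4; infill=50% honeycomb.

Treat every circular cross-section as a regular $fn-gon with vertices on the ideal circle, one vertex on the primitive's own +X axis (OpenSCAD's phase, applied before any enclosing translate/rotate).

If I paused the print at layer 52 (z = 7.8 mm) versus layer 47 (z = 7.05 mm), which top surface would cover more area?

Layer 52 (z = 7.8): the cube is present — its section is the full 15×10.5 rectangle (area 157.50 mm²); the cylinder at (5, 1): section is a regular 32-gon, circumradius r=2 (area = (32/2)·2.000²·sin(360°/32) = 12.49 mm²); Taking the first minus the rest: starting from the 15×10.5 cube (157.50 mm²), the r=2 cylinder at (5, 1) partially overlaps it — only the 10.06 mm² overlap (of its 12.49 mm²) is removed, clipping the outline — area = 147.44 mm². So its area = 147.44 mm². Layer 47 (z = 7.05): the 15×10.5 cube contributes its full rectangle (area 157.50 mm²); the cylinder at (5, 1) is absent (z outside [7.5, 18]); Subtracting the remaining from the first: none of the subtracted shapes is present at this height, so the 15×10.5 cube is unchanged — area = 157.50 mm². So its area = 157.50 mm². Layer 47 is larger (157.50 vs 147.44 mm²).

layer 47 (z = 7.05 mm)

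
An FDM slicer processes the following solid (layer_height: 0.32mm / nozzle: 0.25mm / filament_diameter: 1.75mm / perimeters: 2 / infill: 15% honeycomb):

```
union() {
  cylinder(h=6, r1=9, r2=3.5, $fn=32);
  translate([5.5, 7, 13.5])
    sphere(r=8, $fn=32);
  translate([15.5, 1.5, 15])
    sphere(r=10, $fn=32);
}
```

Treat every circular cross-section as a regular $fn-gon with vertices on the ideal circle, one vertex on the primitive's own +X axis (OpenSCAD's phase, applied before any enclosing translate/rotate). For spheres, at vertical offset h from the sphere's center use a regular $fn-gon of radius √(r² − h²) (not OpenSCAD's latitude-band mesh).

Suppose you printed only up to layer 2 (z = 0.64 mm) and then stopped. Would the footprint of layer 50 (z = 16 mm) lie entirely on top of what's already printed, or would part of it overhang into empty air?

Compare the two slices. At z = 0.64: the cone (r1=9→r2=3.5) has section circumradius 8.413 here — a regular 32-gon (area = (32/2)·8.413²·sin(360°/32) = 220.95 mm²); the sphere at (5.5, 7) is not intersected at this z (|z−center|=12.860 > r=8); the sphere at (15.5, 1.5) is not intersected at this z (|z−center|=14.360 > r=10); Taking the union: only the cone is present, so the union is just that shape — area = 220.95 mm². At z = 16: the cone is not intersected at this z (z outside [0, 6]); the sphere at (5.5, 7): section is a regular 32-gon, circumradius = √(r²−h²) = √(8²−2.5²) = 7.599 (area = (32/2)·7.599²·sin(360°/32) = 180.26 mm²); the r=10 sphere at (15.5, 1.5) slices to a regular 32-gon of circumradius 9.950 (√(r²−h²) with h=1 from center) (area = (32/2)·9.950²·sin(360°/32) = 309.02 mm²); Merging all regions: the regions partially overlap — summed areas 489.29 mm² minus the doubly-counted overlap 55.10 mm² gives 434.18 mm² — area = 434.18 mm². Checking containment: at z = 16 the cross-section extends beyond the z = 0.64 cross-section by about 362.55 mm².

part overhangs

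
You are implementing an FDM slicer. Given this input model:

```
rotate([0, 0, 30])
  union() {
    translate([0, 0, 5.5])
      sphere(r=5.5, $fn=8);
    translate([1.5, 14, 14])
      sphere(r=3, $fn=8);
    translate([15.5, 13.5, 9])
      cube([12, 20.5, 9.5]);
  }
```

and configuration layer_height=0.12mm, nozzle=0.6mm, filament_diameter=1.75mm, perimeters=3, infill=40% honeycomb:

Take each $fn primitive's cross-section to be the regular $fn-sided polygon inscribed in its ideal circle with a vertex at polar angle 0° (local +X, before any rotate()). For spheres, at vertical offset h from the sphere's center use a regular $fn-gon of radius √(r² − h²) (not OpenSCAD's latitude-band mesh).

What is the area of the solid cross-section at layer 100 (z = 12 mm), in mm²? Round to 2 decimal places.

260.14 mm²

At z = 12 mm: the sphere is not intersected at this z (|z−center|=6.500 > r=5.5); the sphere at (1.5, 14): section is a regular 8-gon, circumradius = √(r²−h²) = √(3²−2²) = 2.236 (area = (8/2)·2.236²·sin(360°/8) = 14.14 mm²); the cube at (15.5, 13.5) is present — its section is the full 12×20.5 rectangle (area 246.00 mm²); Combining (union): the 2 present regions are separate (no shared area or edge), so areas and boundary lengths simply add and each stays a separate island — area = 260.14 mm²; (whole slice rotated 30° about Z — lengths, areas and connectivity unchanged). Overall, the cross-section has 2 separate islands. Net area = 260.14 mm².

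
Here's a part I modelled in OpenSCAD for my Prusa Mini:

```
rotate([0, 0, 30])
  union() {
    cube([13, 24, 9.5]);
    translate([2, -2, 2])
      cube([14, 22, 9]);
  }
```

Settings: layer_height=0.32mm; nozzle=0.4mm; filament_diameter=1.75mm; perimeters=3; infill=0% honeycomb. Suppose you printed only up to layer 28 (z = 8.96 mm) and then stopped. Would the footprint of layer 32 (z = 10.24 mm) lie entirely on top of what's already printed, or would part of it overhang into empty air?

Compare the two slices. At z = 8.96: the cube (footprint 13×24) is included at this height (area 312.00 mm²); the cube at (2, -2) (footprint 14×22) is included at this height (area 308.00 mm²); Merging all regions: the regions partially overlap — summed areas 620.00 mm² minus the doubly-counted overlap 220.00 mm² gives 400.00 mm² — area = 400.00 mm²; (rotated 30° about Z; rotation is an isometry so areas/perimeters/island counts are preserved). At z = 10.24: the cube is absent (z outside [0, 9.5]); the cube at (2, -2) (footprint 14×22) is included at this height (area 308.00 mm²); Combining (union): only the 14×22 cube at (2, -2) is present, so the union is just that shape — area = 308.00 mm²; (whole slice rotated 30° about Z — lengths, areas and connectivity unchanged). Checking containment: the cross-section at z = 10.24 is a subset of the cross-section at z = 8.96.

entirely on top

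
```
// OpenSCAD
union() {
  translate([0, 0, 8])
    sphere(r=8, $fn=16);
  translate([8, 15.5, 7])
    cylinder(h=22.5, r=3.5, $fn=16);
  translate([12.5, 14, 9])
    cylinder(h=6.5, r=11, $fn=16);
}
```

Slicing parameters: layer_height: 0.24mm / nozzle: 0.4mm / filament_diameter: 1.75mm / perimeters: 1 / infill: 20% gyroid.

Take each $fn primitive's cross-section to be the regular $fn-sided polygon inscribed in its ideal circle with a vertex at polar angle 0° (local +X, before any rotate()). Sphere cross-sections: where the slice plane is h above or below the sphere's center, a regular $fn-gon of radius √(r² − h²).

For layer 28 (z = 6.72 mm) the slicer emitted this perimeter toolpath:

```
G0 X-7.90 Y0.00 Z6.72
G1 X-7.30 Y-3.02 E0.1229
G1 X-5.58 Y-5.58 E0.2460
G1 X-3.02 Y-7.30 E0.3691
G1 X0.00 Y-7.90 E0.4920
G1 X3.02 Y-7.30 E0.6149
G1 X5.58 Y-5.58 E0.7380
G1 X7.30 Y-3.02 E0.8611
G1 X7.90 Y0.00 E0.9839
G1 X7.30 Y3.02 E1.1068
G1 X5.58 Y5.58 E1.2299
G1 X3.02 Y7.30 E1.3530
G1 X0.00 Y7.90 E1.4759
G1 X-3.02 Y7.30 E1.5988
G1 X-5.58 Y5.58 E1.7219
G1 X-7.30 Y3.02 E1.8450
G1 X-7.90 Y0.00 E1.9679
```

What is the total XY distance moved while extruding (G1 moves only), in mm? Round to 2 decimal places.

49.31 mm

Sum the Euclidean lengths of each G1 segment: total = 49.31 mm.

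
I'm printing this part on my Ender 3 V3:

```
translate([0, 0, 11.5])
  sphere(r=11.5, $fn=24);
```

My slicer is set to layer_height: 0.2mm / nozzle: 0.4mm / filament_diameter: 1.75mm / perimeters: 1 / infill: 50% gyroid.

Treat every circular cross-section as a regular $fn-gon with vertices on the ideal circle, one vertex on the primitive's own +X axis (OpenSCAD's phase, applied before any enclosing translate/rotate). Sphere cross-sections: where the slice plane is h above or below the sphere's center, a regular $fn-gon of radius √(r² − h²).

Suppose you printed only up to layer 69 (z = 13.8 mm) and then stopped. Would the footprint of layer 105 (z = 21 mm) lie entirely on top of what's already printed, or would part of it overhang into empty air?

entirely on top

Compare the two slices. At z = 13.8: the r=11.5 sphere slices to a regular 24-gon of circumradius 11.268 (√(r²−h²) with h=2.3 from center) (area = (24/2)·11.268²·sin(360°/24) = 394.32 mm²). At z = 21: the sphere: section is a regular 24-gon, circumradius = √(r²−h²) = √(11.5²−9.5²) = 6.481 (area = (24/2)·6.481²·sin(360°/24) = 130.44 mm²). Checking containment: the cross-section at z = 21 is a subset of the cross-section at z = 13.8.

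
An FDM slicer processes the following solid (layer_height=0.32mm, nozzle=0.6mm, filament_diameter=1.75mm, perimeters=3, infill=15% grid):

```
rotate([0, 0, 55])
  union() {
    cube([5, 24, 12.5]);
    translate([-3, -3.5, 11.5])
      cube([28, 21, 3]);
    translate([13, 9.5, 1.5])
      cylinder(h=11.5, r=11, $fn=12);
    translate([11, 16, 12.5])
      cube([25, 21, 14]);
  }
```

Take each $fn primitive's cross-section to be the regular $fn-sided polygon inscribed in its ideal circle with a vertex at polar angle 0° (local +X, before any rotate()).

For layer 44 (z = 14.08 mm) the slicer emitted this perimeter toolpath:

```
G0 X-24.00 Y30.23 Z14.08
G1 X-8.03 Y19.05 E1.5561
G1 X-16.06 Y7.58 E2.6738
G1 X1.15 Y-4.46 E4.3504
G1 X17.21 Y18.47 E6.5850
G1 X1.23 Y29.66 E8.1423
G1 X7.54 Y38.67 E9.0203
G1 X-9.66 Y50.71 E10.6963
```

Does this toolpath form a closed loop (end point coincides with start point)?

Start point (G0): (-24.00, 30.23). End point (last G1): the path does not return to the start — open.

no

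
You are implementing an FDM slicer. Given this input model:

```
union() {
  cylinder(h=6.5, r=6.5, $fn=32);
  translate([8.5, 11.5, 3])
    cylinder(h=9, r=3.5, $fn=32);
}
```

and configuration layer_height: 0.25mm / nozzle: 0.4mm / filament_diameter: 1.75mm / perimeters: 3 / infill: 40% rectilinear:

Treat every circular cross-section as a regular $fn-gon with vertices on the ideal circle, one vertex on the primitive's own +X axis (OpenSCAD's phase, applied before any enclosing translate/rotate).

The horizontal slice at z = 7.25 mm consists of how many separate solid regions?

1

At z = 7.25 mm: the cylinder does not reach this height (z outside [0, 6.5]); the r=3.5 cylinder at (8.5, 11.5) gives a regular 32-gon of circumradius 3.5 (constant along its height); Taking the union: only the r=3.5 cylinder at (8.5, 11.5) is present, so the union is just that shape — 1 connected region. The result has 1 disconnected region.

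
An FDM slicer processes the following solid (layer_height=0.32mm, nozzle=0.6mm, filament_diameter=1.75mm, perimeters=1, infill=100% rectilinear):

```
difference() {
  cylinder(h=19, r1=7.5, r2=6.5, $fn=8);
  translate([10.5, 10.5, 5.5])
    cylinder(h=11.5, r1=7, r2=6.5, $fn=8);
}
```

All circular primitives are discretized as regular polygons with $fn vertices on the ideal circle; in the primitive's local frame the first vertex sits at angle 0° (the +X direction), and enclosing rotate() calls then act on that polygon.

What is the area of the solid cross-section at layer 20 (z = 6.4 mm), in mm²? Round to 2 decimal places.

At z = 6.4 mm: the cone: at t=0.337 of its height the radius interpolates to r₁+(r₂−r₁)t = 7.163, giving a regular 8-gon of that circumradius (area = (8/2)·7.163²·sin(360°/8) = 145.13 mm²); the cone at (10.5, 10.5) (r1=7→r2=6.5) has section circumradius 6.961 here — a regular 8-gon (area = (8/2)·6.961²·sin(360°/8) = 137.05 mm²); After the difference (first − rest): starting from the cone (145.13 mm²), the cone at (10.5, 10.5) misses the remaining region (no effect) — area = 145.13 mm². Overall, the cross-section is a single solid region. Net area = 145.13 mm².

145.13 mm²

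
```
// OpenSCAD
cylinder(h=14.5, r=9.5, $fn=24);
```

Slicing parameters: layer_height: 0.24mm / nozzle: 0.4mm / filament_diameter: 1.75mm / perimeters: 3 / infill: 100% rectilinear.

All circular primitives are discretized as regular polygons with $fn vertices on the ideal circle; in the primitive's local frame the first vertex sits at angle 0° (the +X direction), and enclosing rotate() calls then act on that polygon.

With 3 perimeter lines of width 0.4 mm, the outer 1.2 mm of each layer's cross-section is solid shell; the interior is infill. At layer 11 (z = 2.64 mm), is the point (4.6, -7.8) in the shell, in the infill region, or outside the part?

At z = 2.64 mm: the r=9.5 cylinder gives a regular 24-gon of circumradius 9.5 (constant along its height). Overall, the cross-section is a single solid region. The nearest boundary edge runs (4.75, -8.23)→(6.72, -6.72); distance from the point to it = 0.43 mm. The point is inside the cross-section, 0.43 mm from the nearest boundary — within the 1.2 mm shell band (3 × 0.4).

shell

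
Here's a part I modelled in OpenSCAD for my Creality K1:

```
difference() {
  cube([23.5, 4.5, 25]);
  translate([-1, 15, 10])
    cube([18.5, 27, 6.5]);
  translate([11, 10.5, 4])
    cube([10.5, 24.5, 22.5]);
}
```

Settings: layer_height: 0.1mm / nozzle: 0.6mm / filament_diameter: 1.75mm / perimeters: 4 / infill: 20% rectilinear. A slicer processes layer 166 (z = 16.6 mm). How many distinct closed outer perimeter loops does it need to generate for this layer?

At z = 16.6 mm: the cube (footprint 23.5×4.5) is included at this height; the cube at (-1, 15) is not intersected at this z (z outside [10, 16.5]); the cube at (11, 10.5) (footprint 10.5×24.5) is included at this height; After the difference (first − rest): starting from the 23.5×4.5 cube, the 10.5×24.5 cube at (11, 10.5) misses the remaining region (no effect) — 1 connected region. The result has 1 disconnected region.

1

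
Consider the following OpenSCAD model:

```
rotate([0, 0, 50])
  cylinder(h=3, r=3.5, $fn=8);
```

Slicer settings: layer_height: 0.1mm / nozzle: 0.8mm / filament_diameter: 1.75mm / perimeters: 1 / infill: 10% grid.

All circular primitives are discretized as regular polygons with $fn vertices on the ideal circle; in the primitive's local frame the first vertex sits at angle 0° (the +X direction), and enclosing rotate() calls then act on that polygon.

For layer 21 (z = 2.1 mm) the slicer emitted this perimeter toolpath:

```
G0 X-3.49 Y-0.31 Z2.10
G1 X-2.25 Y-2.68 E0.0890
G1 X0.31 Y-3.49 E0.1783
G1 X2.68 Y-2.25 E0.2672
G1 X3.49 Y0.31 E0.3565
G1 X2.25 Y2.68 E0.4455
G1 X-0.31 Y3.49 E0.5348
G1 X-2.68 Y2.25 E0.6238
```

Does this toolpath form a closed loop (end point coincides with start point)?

Start point (G0): (-3.49, -0.31). End point (last G1): the path does not return to the start — open.

no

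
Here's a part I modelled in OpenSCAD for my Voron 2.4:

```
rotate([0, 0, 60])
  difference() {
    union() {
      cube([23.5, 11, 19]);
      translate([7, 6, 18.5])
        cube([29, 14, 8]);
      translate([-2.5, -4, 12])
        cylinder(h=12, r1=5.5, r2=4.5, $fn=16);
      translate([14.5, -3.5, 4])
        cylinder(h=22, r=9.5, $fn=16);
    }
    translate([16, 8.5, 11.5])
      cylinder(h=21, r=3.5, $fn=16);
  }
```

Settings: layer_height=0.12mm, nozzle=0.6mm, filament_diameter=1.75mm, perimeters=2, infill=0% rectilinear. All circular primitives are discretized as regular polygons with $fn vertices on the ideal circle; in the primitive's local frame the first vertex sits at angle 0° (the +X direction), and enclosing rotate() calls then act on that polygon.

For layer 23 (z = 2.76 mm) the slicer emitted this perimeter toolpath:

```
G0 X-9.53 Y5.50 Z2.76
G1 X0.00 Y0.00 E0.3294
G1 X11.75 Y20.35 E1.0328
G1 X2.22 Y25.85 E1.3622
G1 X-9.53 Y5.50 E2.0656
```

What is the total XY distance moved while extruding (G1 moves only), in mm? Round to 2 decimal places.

69.00 mm

Sum the Euclidean lengths of each G1 segment: total = 69.00 mm.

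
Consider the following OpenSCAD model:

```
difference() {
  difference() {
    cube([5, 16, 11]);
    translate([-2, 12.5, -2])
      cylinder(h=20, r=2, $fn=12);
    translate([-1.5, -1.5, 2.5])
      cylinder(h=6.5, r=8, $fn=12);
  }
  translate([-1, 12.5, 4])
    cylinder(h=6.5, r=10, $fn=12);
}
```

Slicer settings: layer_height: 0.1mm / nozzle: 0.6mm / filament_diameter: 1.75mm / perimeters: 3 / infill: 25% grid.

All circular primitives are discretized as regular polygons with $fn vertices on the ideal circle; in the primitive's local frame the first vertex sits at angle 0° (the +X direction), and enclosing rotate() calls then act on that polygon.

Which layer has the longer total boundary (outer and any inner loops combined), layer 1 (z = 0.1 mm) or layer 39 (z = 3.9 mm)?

layer 1 (z = 0.1 mm)

Layer 1 (z = 0.1): the 5×16 cube contributes its full rectangle (perimeter 42.00 mm); the r=2 cylinder at (-2, 12.5) gives a regular 12-gon of circumradius 2 (constant along its height) (perimeter = 2·12·2.000·sin(180°/12) = 12.42 mm); the cylinder at (-1.5, -1.5) is not intersected at this z (z outside [2.5, 9]); Taking the first minus the rest: starting from the 5×16 cube, the r=2 cylinder at (-2, 12.5) misses the remaining region (no effect) — boundary = 42.00 mm; the cylinder at (-1, 12.5) is absent (z outside [4, 10.5]); Taking the first minus the rest: none of the subtracted shapes is present at this height, so that combined region is unchanged — boundary = 42.00 mm. So its perimeter = 42.00 mm. Layer 39 (z = 3.9): the cube (footprint 5×16) is included at this height (perimeter 42.00 mm); the r=2 cylinder at (-2, 12.5) contributes a regular 12-gon of circumradius 2 (perimeter = 2·12·2.000·sin(180°/12) = 12.42 mm); the cylinder at (-1.5, -1.5): section is a regular 12-gon, circumradius r=8 (perimeter = 2·12·8.000·sin(180°/12) = 49.69 mm); Taking the first minus the rest: starting from the 5×16 cube, the r=2 cylinder at (-2, 12.5) misses the remaining region (no effect); the r=8 cylinder at (-1.5, -1.5) partially overlaps it — only the 24.85 mm² overlap (of its 192.00 mm²) is removed, clipping the outline — boundary = 34.10 mm; the cylinder at (-1, 12.5) is not intersected at this z (z outside [4, 10.5]); After the difference (first − rest): none of the subtracted shapes is present at this height, so the result so far is unchanged — boundary = 34.10 mm. So its perimeter = 34.10 mm. Layer 1 is larger (42.00 vs 34.10 mm).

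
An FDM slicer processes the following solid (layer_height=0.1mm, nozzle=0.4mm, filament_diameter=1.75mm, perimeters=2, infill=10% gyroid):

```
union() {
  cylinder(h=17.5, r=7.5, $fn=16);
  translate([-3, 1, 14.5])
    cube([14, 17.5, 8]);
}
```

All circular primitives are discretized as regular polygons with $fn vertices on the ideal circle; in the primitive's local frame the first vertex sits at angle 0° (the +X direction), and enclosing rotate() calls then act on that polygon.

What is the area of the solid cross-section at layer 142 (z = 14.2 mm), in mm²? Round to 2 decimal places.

172.21 mm²

At z = 14.2 mm: the r=7.5 cylinder gives a regular 16-gon of circumradius 7.5 (constant along its height) (area = (16/2)·7.500²·sin(360°/16) = 172.21 mm²); the cube at (-3, 1) is not intersected at this z (z outside [14.5, 22.5]); Taking the union: only the r=7.5 cylinder is present, so the union is just that shape — area = 172.21 mm². Overall, the cross-section is a single solid region. Net area = 172.21 mm².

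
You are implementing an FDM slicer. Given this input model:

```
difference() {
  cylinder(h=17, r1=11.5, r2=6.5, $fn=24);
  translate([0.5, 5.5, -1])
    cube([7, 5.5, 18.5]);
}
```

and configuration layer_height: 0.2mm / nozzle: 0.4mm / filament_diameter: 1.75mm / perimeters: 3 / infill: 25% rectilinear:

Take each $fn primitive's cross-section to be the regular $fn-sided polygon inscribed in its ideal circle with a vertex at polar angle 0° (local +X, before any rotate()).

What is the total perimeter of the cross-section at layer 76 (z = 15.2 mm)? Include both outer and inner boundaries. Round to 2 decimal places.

45.15 mm

At z = 15.2 mm: the cone: at t=0.894 of its height the radius interpolates to r₁+(r₂−r₁)t = 7.029, giving a regular 24-gon of that circumradius (perimeter = 2·24·7.029·sin(180°/24) = 44.04 mm); the cube at (0.5, 5.5) (footprint 7×5.5) is included at this height (perimeter 25.00 mm); After the difference (first − rest): starting from the cone, the 7×5.5 cube at (0.5, 5.5) partially overlaps it — only the 3.63 mm² overlap (of its 38.50 mm²) is removed, clipping the outline — boundary = 45.15 mm. Overall, the cross-section is a single solid region. Total boundary length (outer) = 45.15 mm.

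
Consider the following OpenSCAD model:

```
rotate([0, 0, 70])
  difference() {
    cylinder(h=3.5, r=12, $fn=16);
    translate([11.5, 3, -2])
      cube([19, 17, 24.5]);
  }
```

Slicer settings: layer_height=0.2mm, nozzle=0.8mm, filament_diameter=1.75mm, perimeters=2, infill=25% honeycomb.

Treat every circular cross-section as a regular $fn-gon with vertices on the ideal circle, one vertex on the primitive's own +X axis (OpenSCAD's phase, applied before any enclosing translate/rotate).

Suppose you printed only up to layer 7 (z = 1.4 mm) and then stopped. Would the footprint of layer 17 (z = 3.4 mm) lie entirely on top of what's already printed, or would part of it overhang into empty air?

entirely on top

Compare the two slices. At z = 1.4: the cylinder: section is a regular 16-gon, circumradius r=12 (area = (16/2)·12.000²·sin(360°/16) = 440.85 mm²); the cube at (11.5, 3) (footprint 19×17) is included at this height (area 323.00 mm²); Subtracting the remaining from the first: starting from the r=12 cylinder (440.85 mm²), the 19×17 cube at (11.5, 3) misses the remaining region (no effect) — area = 440.85 mm²; (rotated 70° about Z; rotation is an isometry so areas/perimeters/island counts are preserved). At z = 3.4: the r=12 cylinder gives a regular 16-gon of circumradius 12 (constant along its height) (area = (16/2)·12.000²·sin(360°/16) = 440.85 mm²); the 19×17 cube at (11.5, 3) contributes its full rectangle (area 323.00 mm²); Subtracting the remaining from the first: starting from the r=12 cylinder (440.85 mm²), the 19×17 cube at (11.5, 3) misses the remaining region (no effect) — area = 440.85 mm²; (whole slice rotated 70° about Z — lengths, areas and connectivity unchanged). Checking containment: the cross-section at z = 3.4 is a subset of the cross-section at z = 1.4.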